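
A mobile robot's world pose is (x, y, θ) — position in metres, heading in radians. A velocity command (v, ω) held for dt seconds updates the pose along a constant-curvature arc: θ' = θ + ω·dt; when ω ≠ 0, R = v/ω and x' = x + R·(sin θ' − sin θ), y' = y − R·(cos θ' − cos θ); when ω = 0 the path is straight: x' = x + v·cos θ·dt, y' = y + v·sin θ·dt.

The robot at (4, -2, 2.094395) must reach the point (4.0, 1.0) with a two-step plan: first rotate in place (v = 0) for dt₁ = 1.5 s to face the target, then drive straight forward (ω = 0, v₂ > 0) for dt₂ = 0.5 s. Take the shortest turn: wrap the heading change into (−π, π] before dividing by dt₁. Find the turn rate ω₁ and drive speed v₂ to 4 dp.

ω₁ = -0.3491, v₂ = 6.0000

heading to target = atan2(1−-2, 4−4) = 1.5708
Δθ = wrap(1.5708 − 2.0944) = -0.5236; ω₁ = Δθ/dt₁ = -0.3491
distance = √((4−4)² + (1−-2)²) = 3.0000; v₂ = distance/dt₂ = 6.0000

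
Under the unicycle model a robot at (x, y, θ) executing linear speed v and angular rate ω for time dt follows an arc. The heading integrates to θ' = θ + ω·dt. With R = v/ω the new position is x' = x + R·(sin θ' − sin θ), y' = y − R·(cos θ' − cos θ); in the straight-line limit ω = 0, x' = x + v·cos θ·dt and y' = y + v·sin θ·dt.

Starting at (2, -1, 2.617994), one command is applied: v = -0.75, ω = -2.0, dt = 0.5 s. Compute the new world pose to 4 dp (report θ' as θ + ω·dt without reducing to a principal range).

(2.1871, -1.3071, 1.6180)

θ' = 2.6180 + -2.0·0.5 = 1.6180
R = v/ω = -0.75/-2.0 = 0.3750
x' = 2 + 0.3750·(sin 1.6180 − sin 2.6180) = 2.1871
y' = -1 − 0.3750·(cos 1.6180 − cos 2.6180) = -1.3071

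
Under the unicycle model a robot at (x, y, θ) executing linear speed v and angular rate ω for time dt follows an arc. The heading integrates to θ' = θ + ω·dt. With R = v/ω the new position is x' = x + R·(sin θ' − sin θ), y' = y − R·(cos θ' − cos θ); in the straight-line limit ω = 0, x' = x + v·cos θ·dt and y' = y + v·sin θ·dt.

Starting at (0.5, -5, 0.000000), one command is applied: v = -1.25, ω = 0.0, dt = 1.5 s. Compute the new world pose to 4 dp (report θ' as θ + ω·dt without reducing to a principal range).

θ' = 0.0000 + 0.0·1.5 = 0.0000
ω = 0 → straight: x' = 0.5 + -1.25·cos(0.0000)·1.5 = -1.3750
y' = -5 + -1.25·sin(0.0000)·1.5 = -5.0000

(-1.3750, -5.0000, 0.0000)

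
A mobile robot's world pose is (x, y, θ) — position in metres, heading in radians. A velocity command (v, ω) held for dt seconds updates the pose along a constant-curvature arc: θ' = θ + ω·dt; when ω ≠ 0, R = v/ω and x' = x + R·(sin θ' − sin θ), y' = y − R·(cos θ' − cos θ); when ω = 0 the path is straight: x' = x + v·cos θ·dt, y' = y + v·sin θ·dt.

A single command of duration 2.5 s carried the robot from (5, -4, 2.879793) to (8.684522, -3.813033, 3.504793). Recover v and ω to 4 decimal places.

v = -1.5000, ω = 0.2500

Δθ = 3.504793 − 2.879793 = 0.625000
ω = Δθ/dt = 0.625000/2.5 = 0.2500
R = Δx/(sin θ' − sin θ) = -6.0000
v = R·ω = -6.0000·0.2500 = -1.5000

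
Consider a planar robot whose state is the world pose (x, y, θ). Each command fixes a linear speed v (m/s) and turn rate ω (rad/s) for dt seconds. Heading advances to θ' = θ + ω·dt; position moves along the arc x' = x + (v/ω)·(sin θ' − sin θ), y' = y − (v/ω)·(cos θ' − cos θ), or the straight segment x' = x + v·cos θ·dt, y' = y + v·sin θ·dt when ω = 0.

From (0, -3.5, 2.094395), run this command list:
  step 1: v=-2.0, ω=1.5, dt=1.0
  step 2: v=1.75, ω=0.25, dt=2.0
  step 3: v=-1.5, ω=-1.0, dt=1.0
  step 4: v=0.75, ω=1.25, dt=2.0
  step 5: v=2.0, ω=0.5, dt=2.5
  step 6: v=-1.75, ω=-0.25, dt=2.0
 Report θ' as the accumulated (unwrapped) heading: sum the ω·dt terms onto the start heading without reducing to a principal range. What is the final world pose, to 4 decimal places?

step 1: θ'=3.5944 (R=-1.3333) → pose (1.7380, -4.0323, 3.5944)
step 2: θ'=4.0944 (R=7.0000) → pose (-0.9049, -6.2711, 4.0944)
step 3: θ'=3.0944 (R=1.5000) → pose (0.3885, -5.6418, 3.0944)
step 4: θ'=5.5944 (R=0.6000) → pose (-0.0212, -6.7044, 5.5944)
step 5: θ'=6.8444 (R=4.0000) → pose (4.6501, -7.0028, 6.8444)
step 6: θ'=6.3444 (R=7.0000) → pose (1.3528, -8.0634, 6.3444)

(1.3528, -8.0634, 6.3444)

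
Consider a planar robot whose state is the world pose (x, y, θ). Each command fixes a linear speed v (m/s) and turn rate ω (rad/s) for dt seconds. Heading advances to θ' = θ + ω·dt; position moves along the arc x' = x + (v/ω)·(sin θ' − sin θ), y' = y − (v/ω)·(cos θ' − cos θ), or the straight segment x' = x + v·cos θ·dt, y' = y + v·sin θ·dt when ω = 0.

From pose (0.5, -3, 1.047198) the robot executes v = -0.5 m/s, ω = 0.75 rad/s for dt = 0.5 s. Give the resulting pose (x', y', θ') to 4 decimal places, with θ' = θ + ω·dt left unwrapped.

θ' = 1.0472 + 0.75·0.5 = 1.4222
R = v/ω = -0.5/0.75 = -0.6667
x' = 0.5 + -0.6667·(sin 1.4222 − sin 1.0472) = 0.4180
y' = -3 − -0.6667·(cos 1.4222 − cos 1.0472) = -3.2346

(0.4180, -3.2346, 1.4222)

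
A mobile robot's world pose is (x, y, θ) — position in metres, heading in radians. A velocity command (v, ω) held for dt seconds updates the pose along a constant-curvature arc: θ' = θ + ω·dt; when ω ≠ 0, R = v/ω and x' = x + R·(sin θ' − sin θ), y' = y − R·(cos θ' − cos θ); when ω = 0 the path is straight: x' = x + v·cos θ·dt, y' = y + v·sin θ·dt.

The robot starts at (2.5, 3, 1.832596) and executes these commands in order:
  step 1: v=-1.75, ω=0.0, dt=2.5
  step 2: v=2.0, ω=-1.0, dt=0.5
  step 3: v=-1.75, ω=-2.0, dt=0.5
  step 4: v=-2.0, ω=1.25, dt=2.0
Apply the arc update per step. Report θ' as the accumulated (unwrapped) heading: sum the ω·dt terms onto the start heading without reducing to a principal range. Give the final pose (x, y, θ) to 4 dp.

(3.0919, -3.8935, 2.8326)

step 1: θ'=1.8326 (straight) → pose (3.6323, -1.2259, 1.8326)
step 2: θ'=1.3326 (R=-2.0000) → pose (3.6207, -0.2364, 1.3326)
step 3: θ'=0.3326 (R=0.8750) → pose (3.0560, -0.8570, 0.3326)
step 4: θ'=2.8326 (R=-1.6000) → pose (3.0919, -3.8935, 2.8326)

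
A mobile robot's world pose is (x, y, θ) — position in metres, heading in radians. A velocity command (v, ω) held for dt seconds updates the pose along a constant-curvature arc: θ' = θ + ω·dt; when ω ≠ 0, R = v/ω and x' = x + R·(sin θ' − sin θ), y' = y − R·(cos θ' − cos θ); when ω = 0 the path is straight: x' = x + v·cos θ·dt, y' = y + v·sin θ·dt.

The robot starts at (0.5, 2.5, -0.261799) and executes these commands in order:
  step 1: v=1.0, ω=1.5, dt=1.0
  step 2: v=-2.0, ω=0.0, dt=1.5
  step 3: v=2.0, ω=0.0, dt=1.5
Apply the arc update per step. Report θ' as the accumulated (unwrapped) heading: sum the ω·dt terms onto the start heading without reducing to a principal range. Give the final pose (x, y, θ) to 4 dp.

step 1: θ'=1.2382 (R=0.6667) → pose (1.3027, 2.9263, 1.2382)
step 2: θ'=1.2382 (straight) → pose (0.3232, 0.0907, 1.2382)
step 3: θ'=1.2382 (straight) → pose (1.3027, 2.9263, 1.2382)

(1.3027, 2.9263, 1.2382)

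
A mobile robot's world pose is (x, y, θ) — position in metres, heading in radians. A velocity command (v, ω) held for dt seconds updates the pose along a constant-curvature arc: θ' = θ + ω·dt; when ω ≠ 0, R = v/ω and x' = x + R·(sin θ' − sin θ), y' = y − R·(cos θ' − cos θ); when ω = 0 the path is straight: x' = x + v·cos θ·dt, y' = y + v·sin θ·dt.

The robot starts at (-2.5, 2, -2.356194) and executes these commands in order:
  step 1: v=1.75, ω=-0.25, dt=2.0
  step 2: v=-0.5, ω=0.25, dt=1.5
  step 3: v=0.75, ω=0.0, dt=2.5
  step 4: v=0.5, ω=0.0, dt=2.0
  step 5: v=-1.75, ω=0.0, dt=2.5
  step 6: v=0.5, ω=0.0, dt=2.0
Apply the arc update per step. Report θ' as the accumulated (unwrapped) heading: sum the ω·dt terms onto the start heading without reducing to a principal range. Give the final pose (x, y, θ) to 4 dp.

(-4.4203, 0.8792, -2.4812)

step 1: θ'=-2.8562 (R=-7.0000) → pose (-5.4790, 0.2329, -2.8562)
step 2: θ'=-2.4812 (R=-2.0000) → pose (-4.8152, 0.5725, -2.4812)
step 3: θ'=-2.4812 (straight) → pose (-6.2960, -0.5777, -2.4812)
step 4: θ'=-2.4812 (straight) → pose (-7.0857, -1.1911, -2.4812)
step 5: θ'=-2.4812 (straight) → pose (-3.6306, 1.4926, -2.4812)
step 6: θ'=-2.4812 (straight) → pose (-4.4203, 0.8792, -2.4812)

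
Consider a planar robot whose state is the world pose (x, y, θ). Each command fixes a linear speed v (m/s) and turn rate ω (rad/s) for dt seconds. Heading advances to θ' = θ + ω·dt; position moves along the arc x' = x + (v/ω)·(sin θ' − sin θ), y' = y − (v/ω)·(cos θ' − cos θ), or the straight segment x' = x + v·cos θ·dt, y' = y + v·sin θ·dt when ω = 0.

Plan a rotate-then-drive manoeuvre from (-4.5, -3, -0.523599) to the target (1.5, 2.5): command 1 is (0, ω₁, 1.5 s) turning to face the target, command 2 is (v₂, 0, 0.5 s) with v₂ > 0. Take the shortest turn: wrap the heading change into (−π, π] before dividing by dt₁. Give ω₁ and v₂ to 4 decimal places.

heading to target = atan2(2.5−-3, 1.5−-4.5) = 0.7419
Δθ = wrap(0.7419 − -0.5236) = 1.2655; ω₁ = Δθ/dt₁ = 0.8437
distance = √((1.5−-4.5)² + (2.5−-3)²) = 8.1394; v₂ = distance/dt₂ = 16.2788

ω₁ = 0.8437, v₂ = 16.2788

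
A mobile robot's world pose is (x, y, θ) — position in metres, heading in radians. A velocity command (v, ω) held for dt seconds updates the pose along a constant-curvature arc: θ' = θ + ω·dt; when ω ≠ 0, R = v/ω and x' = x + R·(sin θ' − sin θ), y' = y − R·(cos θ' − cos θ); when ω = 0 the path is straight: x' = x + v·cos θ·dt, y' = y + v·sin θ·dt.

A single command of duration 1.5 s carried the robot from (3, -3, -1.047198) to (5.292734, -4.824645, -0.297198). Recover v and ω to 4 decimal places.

Δθ = -0.297198 − -1.047198 = 0.750000
ω = Δθ/dt = 0.750000/1.5 = 0.5000
R = Δx/(sin θ' − sin θ) = 4.0000
v = R·ω = 4.0000·0.5000 = 2.0000

v = 2.0000, ω = 0.5000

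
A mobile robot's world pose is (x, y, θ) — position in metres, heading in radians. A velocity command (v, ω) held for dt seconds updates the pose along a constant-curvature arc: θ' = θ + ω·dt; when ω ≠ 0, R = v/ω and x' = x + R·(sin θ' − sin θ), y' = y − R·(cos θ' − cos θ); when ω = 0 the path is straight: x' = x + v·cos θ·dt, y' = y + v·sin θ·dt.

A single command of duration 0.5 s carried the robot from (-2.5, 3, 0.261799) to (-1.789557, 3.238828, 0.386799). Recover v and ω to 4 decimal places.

Δθ = 0.386799 − 0.261799 = 0.125000
ω = Δθ/dt = 0.125000/0.5 = 0.2500
R = Δx/(sin θ' − sin θ) = 6.0000
v = R·ω = 6.0000·0.2500 = 1.5000

v = 1.5000, ω = 0.2500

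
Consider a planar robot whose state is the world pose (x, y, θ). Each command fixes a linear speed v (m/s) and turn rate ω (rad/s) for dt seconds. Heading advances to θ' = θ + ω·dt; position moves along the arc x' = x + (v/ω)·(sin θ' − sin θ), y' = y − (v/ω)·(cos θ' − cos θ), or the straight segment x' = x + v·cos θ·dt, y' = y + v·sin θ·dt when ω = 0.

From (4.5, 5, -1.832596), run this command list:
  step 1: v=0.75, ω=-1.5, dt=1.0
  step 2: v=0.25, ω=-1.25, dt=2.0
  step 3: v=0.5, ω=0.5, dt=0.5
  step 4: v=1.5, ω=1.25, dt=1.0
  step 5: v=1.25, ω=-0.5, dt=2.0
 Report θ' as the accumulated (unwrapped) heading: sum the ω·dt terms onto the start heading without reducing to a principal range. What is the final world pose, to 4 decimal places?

step 1: θ'=-3.3326 (R=-0.5000) → pose (3.9221, 4.6385, -3.3326)
step 2: θ'=-5.8326 (R=-0.2000) → pose (3.8730, 5.0149, -5.8326)
step 3: θ'=-5.5826 (R=1.0000) → pose (4.0822, 5.1506, -5.5826)
step 4: θ'=-4.3326 (R=1.2000) → pose (4.4230, 6.5129, -4.3326)
step 5: θ'=-5.3326 (R=-2.5000) → pose (4.7105, 8.8927, -5.3326)

(4.7105, 8.8927, -5.3326)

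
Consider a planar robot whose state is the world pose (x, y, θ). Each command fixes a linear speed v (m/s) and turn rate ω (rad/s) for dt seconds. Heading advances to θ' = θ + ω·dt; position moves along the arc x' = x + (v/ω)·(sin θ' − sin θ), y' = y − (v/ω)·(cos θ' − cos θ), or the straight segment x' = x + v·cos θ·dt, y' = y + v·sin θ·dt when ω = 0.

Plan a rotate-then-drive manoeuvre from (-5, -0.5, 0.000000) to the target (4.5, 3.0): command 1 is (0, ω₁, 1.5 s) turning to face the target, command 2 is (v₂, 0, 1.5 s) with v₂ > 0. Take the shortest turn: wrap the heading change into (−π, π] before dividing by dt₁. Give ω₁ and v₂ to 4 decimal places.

heading to target = atan2(3−-0.5, 4.5−-5) = 0.3530
Δθ = wrap(0.3530 − 0.0000) = 0.3530; ω₁ = Δθ/dt₁ = 0.2353
distance = √((4.5−-5)² + (3−-0.5)²) = 10.1242; v₂ = distance/dt₂ = 6.7495

ω₁ = 0.2353, v₂ = 6.7495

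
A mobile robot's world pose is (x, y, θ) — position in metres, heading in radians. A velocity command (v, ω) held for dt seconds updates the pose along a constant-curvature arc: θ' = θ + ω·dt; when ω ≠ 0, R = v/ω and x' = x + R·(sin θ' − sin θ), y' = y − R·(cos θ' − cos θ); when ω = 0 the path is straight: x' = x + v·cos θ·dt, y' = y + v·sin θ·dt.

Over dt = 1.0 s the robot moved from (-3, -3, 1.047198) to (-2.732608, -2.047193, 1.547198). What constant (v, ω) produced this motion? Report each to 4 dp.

Δθ = 1.547198 − 1.047198 = 0.500000
ω = Δθ/dt = 0.500000/1.0 = 0.5000
R = −Δy/(cos θ' − cos θ) = 2.0000
v = R·ω = 2.0000·0.5000 = 1.0000

v = 1.0000, ω = 0.5000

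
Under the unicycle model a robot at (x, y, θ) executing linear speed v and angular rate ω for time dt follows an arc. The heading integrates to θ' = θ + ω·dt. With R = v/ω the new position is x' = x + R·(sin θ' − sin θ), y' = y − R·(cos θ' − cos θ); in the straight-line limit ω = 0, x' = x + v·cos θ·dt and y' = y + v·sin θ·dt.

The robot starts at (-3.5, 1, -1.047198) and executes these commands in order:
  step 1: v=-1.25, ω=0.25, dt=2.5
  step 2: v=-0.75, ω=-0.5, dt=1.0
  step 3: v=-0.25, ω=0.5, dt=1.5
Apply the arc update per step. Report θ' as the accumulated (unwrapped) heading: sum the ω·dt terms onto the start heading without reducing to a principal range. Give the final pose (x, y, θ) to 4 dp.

(-6.6748, 3.7137, -0.1722)

step 1: θ'=-0.4222 (R=-5.0000) → pose (-5.7813, 3.0610, -0.4222)
step 2: θ'=-0.9222 (R=1.5000) → pose (-6.3620, 3.5231, -0.9222)
step 3: θ'=-0.1722 (R=-0.5000) → pose (-6.6748, 3.7137, -0.1722)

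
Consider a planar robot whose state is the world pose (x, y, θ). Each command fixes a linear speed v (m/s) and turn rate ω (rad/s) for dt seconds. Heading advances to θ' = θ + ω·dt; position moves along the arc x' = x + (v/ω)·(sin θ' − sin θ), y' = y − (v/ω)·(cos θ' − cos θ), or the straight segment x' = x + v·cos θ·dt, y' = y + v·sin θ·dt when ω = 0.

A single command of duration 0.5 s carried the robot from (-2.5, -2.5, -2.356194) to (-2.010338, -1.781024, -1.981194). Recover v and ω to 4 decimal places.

Δθ = -1.981194 − -2.356194 = 0.375000
ω = Δθ/dt = 0.375000/0.5 = 0.7500
R = −Δy/(cos θ' − cos θ) = -2.3333
v = R·ω = -2.3333·0.7500 = -1.7500

v = -1.7500, ω = 0.7500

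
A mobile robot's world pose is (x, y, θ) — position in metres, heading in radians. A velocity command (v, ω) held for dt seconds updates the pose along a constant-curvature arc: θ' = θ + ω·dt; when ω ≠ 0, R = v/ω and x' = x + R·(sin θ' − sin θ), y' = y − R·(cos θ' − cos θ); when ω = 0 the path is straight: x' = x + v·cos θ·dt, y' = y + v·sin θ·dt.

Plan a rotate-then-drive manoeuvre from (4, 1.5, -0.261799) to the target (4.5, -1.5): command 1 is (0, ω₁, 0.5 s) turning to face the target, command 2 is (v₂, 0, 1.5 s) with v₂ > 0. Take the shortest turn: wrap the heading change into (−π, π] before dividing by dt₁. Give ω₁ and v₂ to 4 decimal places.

ω₁ = -2.2877, v₂ = 2.0276

heading to target = atan2(-1.5−1.5, 4.5−4) = -1.4056
Δθ = wrap(-1.4056 − -0.2618) = -1.1438; ω₁ = Δθ/dt₁ = -2.2877
distance = √((4.5−4)² + (-1.5−1.5)²) = 3.0414; v₂ = distance/dt₂ = 2.0276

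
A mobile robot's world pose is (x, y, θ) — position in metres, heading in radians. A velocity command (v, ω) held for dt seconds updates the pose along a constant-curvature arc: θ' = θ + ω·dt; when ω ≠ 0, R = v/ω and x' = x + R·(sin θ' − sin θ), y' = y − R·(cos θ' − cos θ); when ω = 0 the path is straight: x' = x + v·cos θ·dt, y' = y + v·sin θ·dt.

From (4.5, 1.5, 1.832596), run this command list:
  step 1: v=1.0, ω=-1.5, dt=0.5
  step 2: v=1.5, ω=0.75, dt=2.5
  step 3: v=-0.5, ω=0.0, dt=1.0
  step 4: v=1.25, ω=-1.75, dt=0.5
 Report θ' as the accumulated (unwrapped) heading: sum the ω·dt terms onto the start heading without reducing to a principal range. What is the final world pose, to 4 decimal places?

step 1: θ'=1.0826 (R=-0.6667) → pose (4.5552, 1.9852, 1.0826)
step 2: θ'=2.9576 (R=2.0000) → pose (3.1547, 4.8896, 2.9576)
step 3: θ'=2.9576 (straight) → pose (3.6463, 4.7981, 2.9576)
step 4: θ'=2.0826 (R=-0.7143) → pose (3.1542, 5.1505, 2.0826)

(3.1542, 5.1505, 2.0826)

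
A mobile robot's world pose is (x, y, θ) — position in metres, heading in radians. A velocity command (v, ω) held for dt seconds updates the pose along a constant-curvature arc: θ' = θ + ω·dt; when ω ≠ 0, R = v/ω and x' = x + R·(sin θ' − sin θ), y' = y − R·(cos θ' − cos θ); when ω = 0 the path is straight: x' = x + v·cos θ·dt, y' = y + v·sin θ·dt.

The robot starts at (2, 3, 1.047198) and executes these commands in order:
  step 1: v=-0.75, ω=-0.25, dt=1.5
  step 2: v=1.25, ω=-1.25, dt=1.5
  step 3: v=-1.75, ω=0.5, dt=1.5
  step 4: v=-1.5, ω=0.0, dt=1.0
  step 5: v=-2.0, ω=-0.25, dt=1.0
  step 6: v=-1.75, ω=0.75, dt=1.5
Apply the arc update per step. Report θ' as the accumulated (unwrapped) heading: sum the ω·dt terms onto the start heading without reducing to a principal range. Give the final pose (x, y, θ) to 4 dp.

step 1: θ'=0.6722 (R=3.0000) → pose (1.2700, 2.1526, 0.6722)
step 2: θ'=-1.2028 (R=-1.0000) → pose (2.8258, 1.7299, -1.2028)
step 3: θ'=-0.4528 (R=-3.5000) → pose (1.0913, 3.6181, -0.4528)
step 4: θ'=-0.4528 (straight) → pose (-0.2575, 4.2743, -0.4528)
step 5: θ'=-0.7028 (R=8.0000) → pose (-1.9285, 5.3639, -0.7028)
step 6: θ'=0.4222 (R=-2.3333) → pose (-4.3928, 5.7119, 0.4222)

(-4.3928, 5.7119, 0.4222)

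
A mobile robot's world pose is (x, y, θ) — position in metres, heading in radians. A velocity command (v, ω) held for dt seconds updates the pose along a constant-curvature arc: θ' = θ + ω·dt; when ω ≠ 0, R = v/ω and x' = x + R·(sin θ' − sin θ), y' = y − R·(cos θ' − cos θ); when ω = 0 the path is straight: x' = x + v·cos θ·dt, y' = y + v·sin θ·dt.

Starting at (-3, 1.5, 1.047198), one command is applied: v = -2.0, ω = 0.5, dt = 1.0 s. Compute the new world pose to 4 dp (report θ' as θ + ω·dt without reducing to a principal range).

(-3.5348, -0.4056, 1.5472)

θ' = 1.0472 + 0.5·1.0 = 1.5472
R = v/ω = -2.0/0.5 = -4.0000
x' = -3 + -4.0000·(sin 1.5472 − sin 1.0472) = -3.5348
y' = 1.5 − -4.0000·(cos 1.5472 − cos 1.0472) = -0.4056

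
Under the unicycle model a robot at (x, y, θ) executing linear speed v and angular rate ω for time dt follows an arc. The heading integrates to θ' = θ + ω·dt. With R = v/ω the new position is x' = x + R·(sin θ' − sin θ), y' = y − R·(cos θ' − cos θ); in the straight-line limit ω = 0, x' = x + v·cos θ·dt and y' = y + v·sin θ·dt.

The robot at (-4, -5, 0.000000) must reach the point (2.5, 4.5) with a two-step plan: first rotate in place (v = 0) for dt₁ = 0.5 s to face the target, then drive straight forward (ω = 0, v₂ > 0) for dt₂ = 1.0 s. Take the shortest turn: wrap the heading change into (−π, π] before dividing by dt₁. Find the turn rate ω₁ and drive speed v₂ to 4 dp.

ω₁ = 1.9415, v₂ = 11.5109

heading to target = atan2(4.5−-5, 2.5−-4) = 0.9707
Δθ = wrap(0.9707 − 0.0000) = 0.9707; ω₁ = Δθ/dt₁ = 1.9415
distance = √((2.5−-4)² + (4.5−-5)²) = 11.5109; v₂ = distance/dt₂ = 11.5109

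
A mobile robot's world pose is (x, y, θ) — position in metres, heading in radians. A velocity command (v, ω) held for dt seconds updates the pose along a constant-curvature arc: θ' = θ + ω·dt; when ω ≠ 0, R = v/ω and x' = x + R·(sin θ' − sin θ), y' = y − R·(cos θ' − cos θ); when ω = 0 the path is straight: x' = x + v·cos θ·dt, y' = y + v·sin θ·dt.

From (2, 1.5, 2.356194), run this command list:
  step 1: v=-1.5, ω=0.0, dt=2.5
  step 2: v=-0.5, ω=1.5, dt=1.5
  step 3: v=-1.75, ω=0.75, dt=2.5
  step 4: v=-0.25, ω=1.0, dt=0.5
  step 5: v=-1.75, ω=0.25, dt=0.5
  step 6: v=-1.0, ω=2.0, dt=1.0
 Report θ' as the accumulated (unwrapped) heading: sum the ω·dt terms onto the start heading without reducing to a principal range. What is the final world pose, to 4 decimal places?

(1.9046, 0.1126, 9.1062)

step 1: θ'=2.3562 (straight) → pose (4.6516, -1.1517, 2.3562)
step 2: θ'=4.6062 (R=-0.3333) → pose (5.2188, -0.9513, 4.6062)
step 3: θ'=6.4812 (R=-2.3333) → pose (2.4396, 1.5838, 6.4812)
step 4: θ'=6.9812 (R=-0.2500) → pose (2.3281, 1.5302, 6.9812)
step 5: θ'=7.1062 (R=-7.0000) → pose (1.6946, 0.9275, 7.1062)
step 6: θ'=9.1062 (R=-0.5000) → pose (1.9046, 0.1126, 9.1062)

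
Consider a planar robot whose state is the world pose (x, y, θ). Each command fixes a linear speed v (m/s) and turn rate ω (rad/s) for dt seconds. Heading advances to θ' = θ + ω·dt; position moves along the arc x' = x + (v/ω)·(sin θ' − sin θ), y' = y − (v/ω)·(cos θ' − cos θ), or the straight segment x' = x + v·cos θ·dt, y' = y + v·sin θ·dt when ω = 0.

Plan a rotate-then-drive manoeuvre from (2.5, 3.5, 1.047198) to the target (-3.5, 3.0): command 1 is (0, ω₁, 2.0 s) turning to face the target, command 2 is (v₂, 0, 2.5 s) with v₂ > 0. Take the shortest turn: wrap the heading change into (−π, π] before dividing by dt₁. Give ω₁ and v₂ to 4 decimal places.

heading to target = atan2(3−3.5, -3.5−2.5) = -3.0585
Δθ = wrap(-3.0585 − 1.0472) = 2.1775; ω₁ = Δθ/dt₁ = 1.0888
distance = √((-3.5−2.5)² + (3−3.5)²) = 6.0208; v₂ = distance/dt₂ = 2.4083

ω₁ = 1.0888, v₂ = 2.4083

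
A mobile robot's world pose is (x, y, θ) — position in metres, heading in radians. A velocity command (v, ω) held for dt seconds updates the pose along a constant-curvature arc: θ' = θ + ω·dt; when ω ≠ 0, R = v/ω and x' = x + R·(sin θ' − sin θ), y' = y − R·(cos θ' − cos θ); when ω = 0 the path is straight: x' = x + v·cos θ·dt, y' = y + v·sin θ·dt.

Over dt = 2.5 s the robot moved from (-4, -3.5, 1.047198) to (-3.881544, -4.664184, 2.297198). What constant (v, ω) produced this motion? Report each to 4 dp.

v = -0.5000, ω = 0.5000

Δθ = 2.297198 − 1.047198 = 1.250000
ω = Δθ/dt = 1.250000/2.5 = 0.5000
R = −Δy/(cos θ' − cos θ) = -1.0000
v = R·ω = -1.0000·0.5000 = -0.5000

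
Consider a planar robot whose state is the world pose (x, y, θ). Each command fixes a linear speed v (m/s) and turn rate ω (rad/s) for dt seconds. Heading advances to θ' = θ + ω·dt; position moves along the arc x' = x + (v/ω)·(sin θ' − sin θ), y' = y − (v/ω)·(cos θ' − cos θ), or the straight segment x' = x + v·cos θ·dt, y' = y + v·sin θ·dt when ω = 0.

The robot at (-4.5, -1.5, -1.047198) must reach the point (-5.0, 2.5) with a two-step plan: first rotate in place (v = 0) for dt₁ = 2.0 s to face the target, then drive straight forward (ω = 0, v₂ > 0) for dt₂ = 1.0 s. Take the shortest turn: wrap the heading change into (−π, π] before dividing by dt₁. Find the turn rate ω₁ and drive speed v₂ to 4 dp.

heading to target = atan2(2.5−-1.5, -5−-4.5) = 1.6952
Δθ = wrap(1.6952 − -1.0472) = 2.7423; ω₁ = Δθ/dt₁ = 1.3712
distance = √((-5−-4.5)² + (2.5−-1.5)²) = 4.0311; v₂ = distance/dt₂ = 4.0311

ω₁ = 1.3712, v₂ = 4.0311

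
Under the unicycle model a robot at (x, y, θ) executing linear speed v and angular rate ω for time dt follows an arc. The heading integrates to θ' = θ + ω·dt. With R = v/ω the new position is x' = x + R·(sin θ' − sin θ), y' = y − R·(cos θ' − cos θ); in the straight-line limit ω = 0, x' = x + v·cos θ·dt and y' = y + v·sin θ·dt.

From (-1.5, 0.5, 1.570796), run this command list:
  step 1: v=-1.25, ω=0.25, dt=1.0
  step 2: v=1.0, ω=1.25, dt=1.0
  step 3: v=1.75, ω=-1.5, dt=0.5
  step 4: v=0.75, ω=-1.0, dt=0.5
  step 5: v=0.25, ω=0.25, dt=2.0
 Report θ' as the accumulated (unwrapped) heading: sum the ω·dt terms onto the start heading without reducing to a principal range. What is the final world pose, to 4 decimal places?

step 1: θ'=1.8208 (R=-5.0000) → pose (-1.3446, -0.7370, 1.8208)
step 2: θ'=3.0708 (R=0.8000) → pose (-2.0631, -0.1369, 3.0708)
step 3: θ'=2.3208 (R=-1.1667) → pose (-2.8342, 0.2316, 2.3208)
step 4: θ'=1.8208 (R=-0.7500) → pose (-3.0121, 0.5572, 1.8208)
step 5: θ'=2.3208 (R=1.0000) → pose (-3.2494, 0.9915, 2.3208)

(-3.2494, 0.9915, 2.3208)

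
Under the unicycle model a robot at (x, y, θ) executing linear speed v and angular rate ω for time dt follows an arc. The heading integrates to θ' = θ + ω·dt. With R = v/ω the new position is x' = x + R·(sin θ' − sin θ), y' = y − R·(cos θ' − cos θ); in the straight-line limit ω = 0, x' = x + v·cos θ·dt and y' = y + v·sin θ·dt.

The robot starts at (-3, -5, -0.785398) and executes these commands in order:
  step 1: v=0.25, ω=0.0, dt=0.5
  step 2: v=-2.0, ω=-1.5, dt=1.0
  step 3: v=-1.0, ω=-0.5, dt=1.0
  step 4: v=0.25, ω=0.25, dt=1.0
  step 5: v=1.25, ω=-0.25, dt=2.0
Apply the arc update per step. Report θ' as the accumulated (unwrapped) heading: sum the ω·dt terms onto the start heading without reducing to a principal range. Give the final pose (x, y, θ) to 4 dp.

step 1: θ'=-0.7854 (straight) → pose (-2.9116, -5.0884, -0.7854)
step 2: θ'=-2.2854 (R=1.3333) → pose (-2.9759, -3.2718, -2.2854)
step 3: θ'=-2.7854 (R=2.0000) → pose (-2.1627, -2.7080, -2.7854)
step 4: θ'=-2.5354 (R=1.0000) → pose (-2.3837, -2.8234, -2.5354)
step 5: θ'=-3.0354 (R=-5.0000) → pose (-4.7024, -3.6861, -3.0354)

(-4.7024, -3.6861, -3.0354)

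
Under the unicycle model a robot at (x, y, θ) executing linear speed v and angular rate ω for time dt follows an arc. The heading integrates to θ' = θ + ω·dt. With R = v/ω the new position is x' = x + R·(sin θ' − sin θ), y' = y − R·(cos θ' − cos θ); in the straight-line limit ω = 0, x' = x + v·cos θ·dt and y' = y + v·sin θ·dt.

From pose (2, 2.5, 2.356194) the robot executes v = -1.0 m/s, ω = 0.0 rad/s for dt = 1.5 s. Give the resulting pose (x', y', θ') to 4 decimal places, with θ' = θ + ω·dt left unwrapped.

θ' = 2.3562 + 0.0·1.5 = 2.3562
ω = 0 → straight: x' = 2 + -1.0·cos(2.3562)·1.5 = 3.0607
y' = 2.5 + -1.0·sin(2.3562)·1.5 = 1.4393

(3.0607, 1.4393, 2.3562)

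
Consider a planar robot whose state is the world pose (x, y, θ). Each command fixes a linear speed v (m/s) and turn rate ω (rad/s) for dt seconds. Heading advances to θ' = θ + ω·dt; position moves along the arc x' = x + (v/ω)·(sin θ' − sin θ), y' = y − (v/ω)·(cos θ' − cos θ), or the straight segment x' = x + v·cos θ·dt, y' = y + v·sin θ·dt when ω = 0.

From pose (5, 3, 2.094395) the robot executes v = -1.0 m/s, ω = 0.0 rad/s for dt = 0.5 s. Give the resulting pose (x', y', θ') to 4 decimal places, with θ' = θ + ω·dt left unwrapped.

θ' = 2.0944 + 0.0·0.5 = 2.0944
ω = 0 → straight: x' = 5 + -1.0·cos(2.0944)·0.5 = 5.2500
y' = 3 + -1.0·sin(2.0944)·0.5 = 2.5670

(5.2500, 2.5670, 2.0944)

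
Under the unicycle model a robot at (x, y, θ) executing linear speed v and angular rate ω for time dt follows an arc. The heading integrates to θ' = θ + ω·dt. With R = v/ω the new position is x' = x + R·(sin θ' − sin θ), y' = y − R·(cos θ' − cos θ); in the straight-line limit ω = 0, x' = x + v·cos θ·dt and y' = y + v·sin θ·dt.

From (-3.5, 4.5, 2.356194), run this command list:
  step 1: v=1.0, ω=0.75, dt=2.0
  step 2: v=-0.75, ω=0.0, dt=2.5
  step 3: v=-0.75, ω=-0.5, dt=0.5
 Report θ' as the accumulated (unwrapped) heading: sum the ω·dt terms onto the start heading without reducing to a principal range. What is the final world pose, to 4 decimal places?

step 1: θ'=3.8562 (R=1.3333) → pose (-5.3166, 4.5643, 3.8562)
step 2: θ'=3.8562 (straight) → pose (-3.9003, 5.7930, 3.8562)
step 3: θ'=3.6062 (R=1.5000) → pose (-3.5894, 6.0010, 3.6062)

(-3.5894, 6.0010, 3.6062)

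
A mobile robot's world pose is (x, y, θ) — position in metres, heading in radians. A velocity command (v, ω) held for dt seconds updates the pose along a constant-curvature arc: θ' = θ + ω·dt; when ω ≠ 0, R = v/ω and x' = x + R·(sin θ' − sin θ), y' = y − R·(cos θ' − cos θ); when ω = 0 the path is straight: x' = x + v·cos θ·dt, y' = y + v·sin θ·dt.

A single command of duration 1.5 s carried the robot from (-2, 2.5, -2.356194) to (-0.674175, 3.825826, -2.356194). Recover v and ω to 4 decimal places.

Δθ = -2.356194 − -2.356194 = 0.000000
ω = Δθ/dt = 0.000000/1.5 = 0.0000
ω = 0 → v = (Δx·cos θ + Δy·sin θ)/dt = -1.2500

v = -1.2500, ω = 0.0000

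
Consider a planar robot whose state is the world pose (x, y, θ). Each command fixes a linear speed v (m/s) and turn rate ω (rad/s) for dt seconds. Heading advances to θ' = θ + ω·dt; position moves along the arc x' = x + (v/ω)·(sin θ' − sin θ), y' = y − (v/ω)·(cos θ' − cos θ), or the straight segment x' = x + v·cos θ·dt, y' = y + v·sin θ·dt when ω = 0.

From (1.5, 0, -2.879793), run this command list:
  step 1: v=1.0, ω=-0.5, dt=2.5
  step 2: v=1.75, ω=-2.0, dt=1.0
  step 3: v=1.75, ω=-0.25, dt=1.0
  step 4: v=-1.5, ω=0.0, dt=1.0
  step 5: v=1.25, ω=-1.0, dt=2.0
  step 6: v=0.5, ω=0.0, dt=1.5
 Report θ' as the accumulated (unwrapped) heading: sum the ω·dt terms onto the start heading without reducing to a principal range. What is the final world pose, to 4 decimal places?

step 1: θ'=-4.1298 (R=-2.0000) → pose (-0.6877, 0.8315, -4.1298)
step 2: θ'=-6.1298 (R=-0.8750) → pose (-0.0907, 2.1776, -6.1298)
step 3: θ'=-6.3798 (R=-7.0000) → pose (1.6540, 2.2272, -6.3798)
step 4: θ'=-6.3798 (straight) → pose (0.1610, 2.3718, -6.3798)
step 5: θ'=-8.3798 (R=-1.2500) → pose (1.1216, 0.5003, -8.3798)
step 6: θ'=-8.3798 (straight) → pose (0.7451, -0.1484, -8.3798)

(0.7451, -0.1484, -8.3798)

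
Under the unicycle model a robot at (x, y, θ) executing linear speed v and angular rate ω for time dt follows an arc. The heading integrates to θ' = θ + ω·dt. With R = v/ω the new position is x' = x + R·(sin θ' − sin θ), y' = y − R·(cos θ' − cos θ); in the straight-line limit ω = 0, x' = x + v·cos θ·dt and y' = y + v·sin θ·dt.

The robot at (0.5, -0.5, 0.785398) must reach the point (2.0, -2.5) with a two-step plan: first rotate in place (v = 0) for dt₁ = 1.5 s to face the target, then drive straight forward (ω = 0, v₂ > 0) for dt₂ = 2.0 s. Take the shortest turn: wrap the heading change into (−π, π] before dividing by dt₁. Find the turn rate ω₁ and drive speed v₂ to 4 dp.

ω₁ = -1.1418, v₂ = 1.2500

heading to target = atan2(-2.5−-0.5, 2−0.5) = -0.9273
Δθ = wrap(-0.9273 − 0.7854) = -1.7127; ω₁ = Δθ/dt₁ = -1.1418
distance = √((2−0.5)² + (-2.5−-0.5)²) = 2.5000; v₂ = distance/dt₂ = 1.2500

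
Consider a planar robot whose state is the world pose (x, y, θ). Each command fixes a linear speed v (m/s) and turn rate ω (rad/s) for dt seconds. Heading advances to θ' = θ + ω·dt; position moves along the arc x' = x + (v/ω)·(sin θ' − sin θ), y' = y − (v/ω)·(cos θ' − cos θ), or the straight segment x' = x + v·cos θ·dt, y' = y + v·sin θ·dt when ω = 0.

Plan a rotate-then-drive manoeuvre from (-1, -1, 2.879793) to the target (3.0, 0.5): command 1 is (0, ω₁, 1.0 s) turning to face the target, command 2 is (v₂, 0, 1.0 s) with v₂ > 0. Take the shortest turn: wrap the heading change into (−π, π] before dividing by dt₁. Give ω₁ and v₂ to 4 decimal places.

ω₁ = -2.5210, v₂ = 4.2720

heading to target = atan2(0.5−-1, 3−-1) = 0.3588
Δθ = wrap(0.3588 − 2.8798) = -2.5210; ω₁ = Δθ/dt₁ = -2.5210
distance = √((3−-1)² + (0.5−-1)²) = 4.2720; v₂ = distance/dt₂ = 4.2720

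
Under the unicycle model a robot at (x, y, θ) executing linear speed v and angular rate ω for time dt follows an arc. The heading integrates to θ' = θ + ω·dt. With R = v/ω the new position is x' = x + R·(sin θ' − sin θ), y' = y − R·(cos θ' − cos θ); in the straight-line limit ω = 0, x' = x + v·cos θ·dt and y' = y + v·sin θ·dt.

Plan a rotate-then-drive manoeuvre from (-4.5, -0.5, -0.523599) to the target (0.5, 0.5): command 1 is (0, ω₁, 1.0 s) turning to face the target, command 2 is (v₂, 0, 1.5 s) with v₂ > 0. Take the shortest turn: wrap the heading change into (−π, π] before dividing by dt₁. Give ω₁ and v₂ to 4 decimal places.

ω₁ = 0.7210, v₂ = 3.3993

heading to target = atan2(0.5−-0.5, 0.5−-4.5) = 0.1974
Δθ = wrap(0.1974 − -0.5236) = 0.7210; ω₁ = Δθ/dt₁ = 0.7210
distance = √((0.5−-4.5)² + (0.5−-0.5)²) = 5.0990; v₂ = distance/dt₂ = 3.3993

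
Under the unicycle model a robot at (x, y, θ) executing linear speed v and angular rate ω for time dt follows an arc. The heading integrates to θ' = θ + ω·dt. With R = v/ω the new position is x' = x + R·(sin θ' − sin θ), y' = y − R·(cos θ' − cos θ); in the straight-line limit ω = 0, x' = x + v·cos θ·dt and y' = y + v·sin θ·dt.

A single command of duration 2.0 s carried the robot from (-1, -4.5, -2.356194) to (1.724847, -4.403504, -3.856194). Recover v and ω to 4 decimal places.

Δθ = -3.856194 − -2.356194 = -1.500000
ω = Δθ/dt = -1.500000/2.0 = -0.7500
R = Δx/(sin θ' − sin θ) = 2.0000
v = R·ω = 2.0000·-0.7500 = -1.5000

v = -1.5000, ω = -0.7500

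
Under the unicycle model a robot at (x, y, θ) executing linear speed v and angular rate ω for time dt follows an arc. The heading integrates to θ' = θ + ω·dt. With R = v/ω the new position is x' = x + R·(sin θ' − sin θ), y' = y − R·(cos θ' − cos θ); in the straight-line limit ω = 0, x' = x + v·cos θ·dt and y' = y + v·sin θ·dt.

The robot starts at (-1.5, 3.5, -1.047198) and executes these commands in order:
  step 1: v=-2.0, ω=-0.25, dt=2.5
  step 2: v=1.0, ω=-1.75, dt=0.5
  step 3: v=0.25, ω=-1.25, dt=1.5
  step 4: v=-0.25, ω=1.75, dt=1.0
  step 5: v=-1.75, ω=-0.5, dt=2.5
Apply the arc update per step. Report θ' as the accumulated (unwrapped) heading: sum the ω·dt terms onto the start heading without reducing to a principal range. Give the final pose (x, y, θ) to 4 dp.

step 1: θ'=-1.6722 (R=8.0000) → pose (-2.5307, 8.3098, -1.6722)
step 2: θ'=-2.5472 (R=-0.5714) → pose (-2.7792, 7.8942, -2.5472)
step 3: θ'=-4.4222 (R=-0.2000) → pose (-3.0828, 8.0027, -4.4222)
step 4: θ'=-2.6722 (R=-0.1429) → pose (-2.8813, 7.9162, -2.6722)
step 5: θ'=-3.9222 (R=3.5000) → pose (1.1649, 7.2814, -3.9222)

(1.1649, 7.2814, -3.9222)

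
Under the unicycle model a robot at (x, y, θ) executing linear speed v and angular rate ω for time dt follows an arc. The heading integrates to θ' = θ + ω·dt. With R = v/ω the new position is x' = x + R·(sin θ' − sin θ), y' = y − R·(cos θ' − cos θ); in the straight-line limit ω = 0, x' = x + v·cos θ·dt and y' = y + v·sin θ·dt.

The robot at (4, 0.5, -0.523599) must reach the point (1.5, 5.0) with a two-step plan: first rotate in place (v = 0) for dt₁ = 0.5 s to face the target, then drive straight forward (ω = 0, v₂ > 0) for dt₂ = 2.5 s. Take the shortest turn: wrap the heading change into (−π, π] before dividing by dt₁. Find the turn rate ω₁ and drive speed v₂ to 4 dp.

heading to target = atan2(5−0.5, 1.5−4) = 2.0779
Δθ = wrap(2.0779 − -0.5236) = 2.6015; ω₁ = Δθ/dt₁ = 5.2030
distance = √((1.5−4)² + (5−0.5)²) = 5.1478; v₂ = distance/dt₂ = 2.0591

ω₁ = 5.2030, v₂ = 2.0591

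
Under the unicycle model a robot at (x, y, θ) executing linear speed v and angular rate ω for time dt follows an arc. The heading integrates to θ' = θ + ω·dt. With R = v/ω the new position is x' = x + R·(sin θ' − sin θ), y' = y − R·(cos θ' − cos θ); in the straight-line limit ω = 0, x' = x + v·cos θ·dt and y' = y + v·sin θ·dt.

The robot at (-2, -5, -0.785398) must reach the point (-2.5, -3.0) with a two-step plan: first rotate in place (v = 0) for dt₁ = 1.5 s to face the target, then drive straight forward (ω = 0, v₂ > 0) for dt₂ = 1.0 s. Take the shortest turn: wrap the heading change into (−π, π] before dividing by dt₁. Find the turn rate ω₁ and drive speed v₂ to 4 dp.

ω₁ = 1.7341, v₂ = 2.0616

heading to target = atan2(-3−-5, -2.5−-2) = 1.8158
Δθ = wrap(1.8158 − -0.7854) = 2.6012; ω₁ = Δθ/dt₁ = 1.7341
distance = √((-2.5−-2)² + (-3−-5)²) = 2.0616; v₂ = distance/dt₂ = 2.0616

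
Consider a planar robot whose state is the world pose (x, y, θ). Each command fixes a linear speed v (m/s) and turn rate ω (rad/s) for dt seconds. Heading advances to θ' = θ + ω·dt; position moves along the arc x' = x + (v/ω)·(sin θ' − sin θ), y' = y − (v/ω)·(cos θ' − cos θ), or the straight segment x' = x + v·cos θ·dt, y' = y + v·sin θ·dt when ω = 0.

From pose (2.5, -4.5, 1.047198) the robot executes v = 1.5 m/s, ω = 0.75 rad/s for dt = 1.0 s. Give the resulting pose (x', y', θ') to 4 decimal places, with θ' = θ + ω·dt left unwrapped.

(2.7169, -3.0511, 1.7972)

θ' = 1.0472 + 0.75·1.0 = 1.7972
R = v/ω = 1.5/0.75 = 2.0000
x' = 2.5 + 2.0000·(sin 1.7972 − sin 1.0472) = 2.7169
y' = -4.5 − 2.0000·(cos 1.7972 − cos 1.0472) = -3.0511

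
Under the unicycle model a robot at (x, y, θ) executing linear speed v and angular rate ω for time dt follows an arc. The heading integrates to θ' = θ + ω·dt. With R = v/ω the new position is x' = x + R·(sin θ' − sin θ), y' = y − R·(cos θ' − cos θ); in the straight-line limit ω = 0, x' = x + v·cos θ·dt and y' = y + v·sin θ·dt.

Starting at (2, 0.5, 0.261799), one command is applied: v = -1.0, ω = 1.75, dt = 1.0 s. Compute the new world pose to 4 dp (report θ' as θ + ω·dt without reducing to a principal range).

θ' = 0.2618 + 1.75·1.0 = 2.0118
R = v/ω = -1.0/1.75 = -0.5714
x' = 2 + -0.5714·(sin 2.0118 − sin 0.2618) = 1.6311
y' = 0.5 − -0.5714·(cos 2.0118 − cos 0.2618) = -0.2959

(1.6311, -0.2959, 2.0118)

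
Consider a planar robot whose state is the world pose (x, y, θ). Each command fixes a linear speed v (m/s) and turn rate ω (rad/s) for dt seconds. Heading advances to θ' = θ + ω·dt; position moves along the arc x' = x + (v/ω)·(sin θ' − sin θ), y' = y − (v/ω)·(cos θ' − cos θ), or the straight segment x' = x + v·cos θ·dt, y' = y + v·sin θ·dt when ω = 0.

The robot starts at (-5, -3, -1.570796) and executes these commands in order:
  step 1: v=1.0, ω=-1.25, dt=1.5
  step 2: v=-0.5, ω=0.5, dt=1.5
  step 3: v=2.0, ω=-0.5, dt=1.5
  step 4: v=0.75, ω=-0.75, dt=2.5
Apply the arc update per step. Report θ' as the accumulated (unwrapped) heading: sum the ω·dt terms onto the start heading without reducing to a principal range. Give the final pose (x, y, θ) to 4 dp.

(-8.7528, -2.3931, -5.3208)

step 1: θ'=-3.4458 (R=-0.8000) → pose (-6.0396, -3.7633, -3.4458)
step 2: θ'=-2.6958 (R=-1.0000) → pose (-5.3089, -3.7115, -2.6958)
step 3: θ'=-3.4458 (R=-4.0000) → pose (-8.2318, -3.9187, -3.4458)
step 4: θ'=-5.3208 (R=-1.0000) → pose (-8.7528, -2.3931, -5.3208)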